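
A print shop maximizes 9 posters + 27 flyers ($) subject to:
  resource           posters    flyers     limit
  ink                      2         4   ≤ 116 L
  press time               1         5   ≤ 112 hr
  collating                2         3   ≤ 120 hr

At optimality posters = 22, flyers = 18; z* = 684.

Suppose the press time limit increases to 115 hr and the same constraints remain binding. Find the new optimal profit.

At the optimum: ink uses 116 of 116 (binding); press time uses 112 of 112 (binding); collating uses 98 of 120 (slack = 22).
Since collating is not tight, its dual is 0.
From A_Bᵀ y = c: 2·y_ink + 1·y_press time = 9; 4·y_ink + 5·y_press time = 27.
→ y_ink = 3 and y_press time = 3.
Δz = y_press time·Δb = 3 × (3) = 9, so new z* = 684 + 9 = 693.

693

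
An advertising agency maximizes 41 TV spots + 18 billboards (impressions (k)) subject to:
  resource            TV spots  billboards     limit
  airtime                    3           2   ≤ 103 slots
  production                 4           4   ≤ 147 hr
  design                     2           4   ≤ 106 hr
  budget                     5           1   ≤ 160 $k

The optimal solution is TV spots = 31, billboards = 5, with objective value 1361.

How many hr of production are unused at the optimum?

production used = 4·31 + 4·5 = 144; slack = 147 − 144 = 3.

3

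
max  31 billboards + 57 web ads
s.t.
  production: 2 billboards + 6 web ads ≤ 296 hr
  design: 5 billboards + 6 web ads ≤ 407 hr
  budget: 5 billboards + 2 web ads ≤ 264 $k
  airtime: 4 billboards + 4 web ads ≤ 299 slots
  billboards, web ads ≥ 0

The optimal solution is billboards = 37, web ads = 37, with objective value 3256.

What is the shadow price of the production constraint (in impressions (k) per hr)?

5.5

Binding: production and design. Non-binding: budget (5 unused), airtime (3 unused).
Since budget, airtime are not tight, their duals are 0.
Dual feasibility on the basic columns requires 2·y_production + 5·y_design = 31, 6·y_production + 6·y_design = 57.
→ y_production = 5.5 and y_design = 4.
Shadow price of production = 5.5.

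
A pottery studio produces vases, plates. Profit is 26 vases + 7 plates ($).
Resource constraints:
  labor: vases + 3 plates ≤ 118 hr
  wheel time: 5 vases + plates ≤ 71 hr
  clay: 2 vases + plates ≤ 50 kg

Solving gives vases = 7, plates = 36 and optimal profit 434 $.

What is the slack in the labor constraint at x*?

labor used = 1·7 + 3·36 = 115; slack = 118 − 115 = 3.

3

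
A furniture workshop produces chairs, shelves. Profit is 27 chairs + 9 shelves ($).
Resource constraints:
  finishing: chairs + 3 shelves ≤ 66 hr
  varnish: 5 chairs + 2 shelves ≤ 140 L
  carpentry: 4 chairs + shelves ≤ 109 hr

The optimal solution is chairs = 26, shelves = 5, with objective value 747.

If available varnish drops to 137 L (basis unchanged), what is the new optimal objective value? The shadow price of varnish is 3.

Δb = -3, so new z* = 747 + (3)·(-3) = 747 − 9 = 738.

738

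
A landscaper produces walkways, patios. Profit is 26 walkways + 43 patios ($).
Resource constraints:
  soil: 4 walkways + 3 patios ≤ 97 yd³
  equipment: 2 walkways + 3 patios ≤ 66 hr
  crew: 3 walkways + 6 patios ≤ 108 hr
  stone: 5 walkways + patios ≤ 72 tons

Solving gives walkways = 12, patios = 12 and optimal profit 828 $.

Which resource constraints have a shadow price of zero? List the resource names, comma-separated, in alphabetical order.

equipment, soil

soil: 84/97 (slack 13)
equipment: 60/66 (slack 6)
crew: 108/108 (binding)
stone: 72/72 (binding)
By complementary slackness, a constraint with positive slack has shadow price 0 → equipment, soil.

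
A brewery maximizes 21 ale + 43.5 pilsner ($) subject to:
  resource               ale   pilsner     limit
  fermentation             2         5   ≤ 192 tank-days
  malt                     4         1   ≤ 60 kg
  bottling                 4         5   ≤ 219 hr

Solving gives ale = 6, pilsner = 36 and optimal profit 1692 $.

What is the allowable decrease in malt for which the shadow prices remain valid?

Binding constraints: fermentation, malt. The basis is B = [[2,5],[4,1]] with det -18.
Per unit decrease in malt, x* moves by d = (-0.2778, 0.1111).
The basis stays optimal until ale reaches 0; allowable decrease = 21.6 kg.

21.6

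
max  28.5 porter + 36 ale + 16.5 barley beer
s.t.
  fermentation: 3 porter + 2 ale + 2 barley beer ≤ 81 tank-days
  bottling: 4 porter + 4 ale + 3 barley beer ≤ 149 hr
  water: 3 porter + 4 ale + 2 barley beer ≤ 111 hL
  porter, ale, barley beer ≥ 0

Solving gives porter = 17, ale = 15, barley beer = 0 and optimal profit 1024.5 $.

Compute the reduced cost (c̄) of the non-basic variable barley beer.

-2.5

Binding: fermentation and water. Non-binding: bottling (21 unused).
Slack constraints have shadow price 0 (complementary slackness).
From A_Bᵀ y = c: 3·y_fermentation + 3·y_water = 28.5; 2·y_fermentation + 4·y_water = 36.
This yields shadow prices y_fermentation = 1, y_water = 8.5.
Reduced cost of barley beer: c₃ − yᵀa₃ = 16.5 − (1·2 + 8.5·2) = 16.5 − 19 = -2.5.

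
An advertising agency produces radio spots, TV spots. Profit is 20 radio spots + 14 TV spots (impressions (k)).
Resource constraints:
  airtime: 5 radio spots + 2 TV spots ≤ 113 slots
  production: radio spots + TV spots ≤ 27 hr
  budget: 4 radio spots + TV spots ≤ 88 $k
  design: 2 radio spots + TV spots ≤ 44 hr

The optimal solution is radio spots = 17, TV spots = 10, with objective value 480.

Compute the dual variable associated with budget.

Binding: production and design. Non-binding: airtime (8 unused), budget (10 unused).
By complementary slackness, y = 0 for the non-binding constraints.
Dual feasibility on the basic columns requires 1·y_production + 2·y_design = 20, 1·y_production + 1·y_design = 14.
Solving: y_production = 8, y_design = 6.
Shadow price of budget = 0.

0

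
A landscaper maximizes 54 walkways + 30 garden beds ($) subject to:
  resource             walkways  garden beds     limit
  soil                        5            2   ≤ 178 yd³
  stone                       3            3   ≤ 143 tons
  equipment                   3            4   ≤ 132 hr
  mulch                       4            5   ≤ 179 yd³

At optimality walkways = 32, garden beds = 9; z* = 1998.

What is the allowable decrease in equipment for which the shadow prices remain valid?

Binding constraints: soil, equipment. The basis is B = [[5,2],[3,4]] with det 14.
Per unit decrease in equipment, x* moves by d = (0.1429, -0.3571).
The basis stays optimal until garden beds reaches 0; allowable decrease = 25.2 hr.

25.2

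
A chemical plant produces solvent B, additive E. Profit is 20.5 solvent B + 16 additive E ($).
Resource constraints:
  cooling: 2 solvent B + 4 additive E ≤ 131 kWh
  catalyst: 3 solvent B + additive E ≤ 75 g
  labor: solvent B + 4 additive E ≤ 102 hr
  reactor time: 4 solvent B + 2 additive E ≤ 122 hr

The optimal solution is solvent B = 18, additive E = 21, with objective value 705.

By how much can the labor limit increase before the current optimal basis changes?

12.1

Binding constraints: catalyst, labor. The basis is B = [[3,1],[1,4]] with det 11.
Per unit increase in labor, x* moves by d = (-0.0909, 0.2727).
The basis stays optimal until cooling becomes binding; allowable increase = 12.1 hr.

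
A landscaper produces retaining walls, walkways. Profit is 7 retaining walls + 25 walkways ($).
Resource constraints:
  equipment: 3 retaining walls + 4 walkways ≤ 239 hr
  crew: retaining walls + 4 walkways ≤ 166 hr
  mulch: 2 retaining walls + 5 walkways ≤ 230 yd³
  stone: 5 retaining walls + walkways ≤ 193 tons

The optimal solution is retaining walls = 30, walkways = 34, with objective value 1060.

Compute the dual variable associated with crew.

Check each constraint at x*: equipment 226/239 (slack 13); crew 166/166 (tight); mulch 230/230 (tight); stone 184/193 (slack 9).
Slack constraints have shadow price 0 (complementary slackness).
Dual feasibility on the basic columns requires 1·y_crew + 2·y_mulch = 7, 4·y_crew + 5·y_mulch = 25.
Solving: y_crew = 5, y_mulch = 1.
Shadow price of crew = 5.

5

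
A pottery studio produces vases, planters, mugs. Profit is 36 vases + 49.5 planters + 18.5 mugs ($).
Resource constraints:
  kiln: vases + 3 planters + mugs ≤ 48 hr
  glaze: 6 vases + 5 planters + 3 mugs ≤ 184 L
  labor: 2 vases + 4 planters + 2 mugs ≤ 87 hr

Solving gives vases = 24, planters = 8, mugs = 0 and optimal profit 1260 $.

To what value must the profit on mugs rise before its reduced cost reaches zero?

Check each constraint at x*: kiln 48/48 (tight); glaze 184/184 (tight); labor 80/87 (slack 7).
Since labor is not tight, its dual is 0.
Dual feasibility on the basic columns requires 1·y_kiln + 6·y_glaze = 36, 3·y_kiln + 5·y_glaze = 49.5.
This yields shadow prices y_kiln = 9, y_glaze = 4.5.
mugs enters the basis when its profit ≥ yᵀa₃ = 9·1 + 4.5·3 = 22.5.

22.5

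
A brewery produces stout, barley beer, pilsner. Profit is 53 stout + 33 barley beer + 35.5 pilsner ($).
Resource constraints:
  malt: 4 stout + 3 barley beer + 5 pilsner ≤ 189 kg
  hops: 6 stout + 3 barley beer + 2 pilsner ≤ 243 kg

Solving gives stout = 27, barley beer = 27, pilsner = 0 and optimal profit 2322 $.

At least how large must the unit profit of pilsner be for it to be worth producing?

41.5

At the optimum: malt uses 189 of 189 (binding); hops uses 243 of 243 (binding).
Dual feasibility on the basic columns requires 4·y_malt + 6·y_hops = 53, 3·y_malt + 3·y_hops = 33.
Solving: y_malt = 6.5, y_hops = 4.5.
pilsner enters the basis when its profit ≥ yᵀa₃ = 6.5·5 + 4.5·2 = 41.5.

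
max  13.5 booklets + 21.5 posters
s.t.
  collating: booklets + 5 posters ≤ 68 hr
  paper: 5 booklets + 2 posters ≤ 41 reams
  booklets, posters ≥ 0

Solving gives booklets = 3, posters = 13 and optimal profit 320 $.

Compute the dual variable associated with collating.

Check each constraint at x*: collating 68/68 (tight); paper 41/41 (tight).
From A_Bᵀ y = c: 1·y_collating + 5·y_paper = 13.5; 5·y_collating + 2·y_paper = 21.5.
This yields shadow prices y_collating = 3.5, y_paper = 2.
Shadow price of collating = 3.5.

3.5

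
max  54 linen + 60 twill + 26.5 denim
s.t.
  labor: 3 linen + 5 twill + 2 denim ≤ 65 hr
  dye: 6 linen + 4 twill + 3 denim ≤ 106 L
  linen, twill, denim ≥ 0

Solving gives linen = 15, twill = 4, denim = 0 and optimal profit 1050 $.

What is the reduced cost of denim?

-4.5

At the optimum: labor uses 65 of 65 (binding); dye uses 106 of 106 (binding).
The binding rows give the dual system: 3·y_labor + 6·y_dye = 54 and 5·y_labor + 4·y_dye = 60.
→ y_labor = 8 and y_dye = 5.
Reduced cost of denim: c₃ − yᵀa₃ = 26.5 − (8·2 + 5·3) = 26.5 − 31 = -4.5.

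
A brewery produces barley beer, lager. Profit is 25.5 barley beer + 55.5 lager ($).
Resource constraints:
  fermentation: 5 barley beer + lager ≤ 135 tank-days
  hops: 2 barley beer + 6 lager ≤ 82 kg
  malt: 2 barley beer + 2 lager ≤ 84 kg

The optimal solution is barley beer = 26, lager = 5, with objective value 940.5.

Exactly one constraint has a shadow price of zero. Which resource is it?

malt

fermentation: 135/135 (binding)
hops: 82/82 (binding)
malt: 62/84 (slack 22)
By complementary slackness, a constraint with positive slack has shadow price 0 → malt.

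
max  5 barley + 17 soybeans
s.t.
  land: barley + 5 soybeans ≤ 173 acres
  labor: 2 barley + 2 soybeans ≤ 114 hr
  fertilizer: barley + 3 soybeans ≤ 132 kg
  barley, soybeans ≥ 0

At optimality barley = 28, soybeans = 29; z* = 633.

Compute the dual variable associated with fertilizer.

At the optimum: land uses 173 of 173 (binding); labor uses 114 of 114 (binding); fertilizer uses 115 of 132 (slack = 17).
Since fertilizer is not tight, its dual is 0.
The binding rows give the dual system: 1·y_land + 2·y_labor = 5 and 5·y_land + 2·y_labor = 17.
→ y_land = 3 and y_labor = 1.
Shadow price of fertilizer = 0.

0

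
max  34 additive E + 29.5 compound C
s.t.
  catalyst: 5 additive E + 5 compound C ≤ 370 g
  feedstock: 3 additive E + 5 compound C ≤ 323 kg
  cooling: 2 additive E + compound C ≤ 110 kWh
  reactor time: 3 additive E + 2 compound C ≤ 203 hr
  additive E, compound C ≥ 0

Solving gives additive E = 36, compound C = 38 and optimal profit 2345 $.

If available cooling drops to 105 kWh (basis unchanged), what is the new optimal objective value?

2322.5

Check each constraint at x*: catalyst 370/370 (tight); feedstock 298/323 (slack 25); cooling 110/110 (tight); reactor time 184/203 (slack 19).
Slack constraints have shadow price 0 (complementary slackness).
From A_Bᵀ y = c: 5·y_catalyst + 2·y_cooling = 34; 5·y_catalyst + 1·y_cooling = 29.5.
→ y_catalyst = 5 and y_cooling = 4.5.
Δz = y_cooling·Δb = 4.5 × (-5) = -22.5, so new z* = 2345 − 22.5 = 2322.5.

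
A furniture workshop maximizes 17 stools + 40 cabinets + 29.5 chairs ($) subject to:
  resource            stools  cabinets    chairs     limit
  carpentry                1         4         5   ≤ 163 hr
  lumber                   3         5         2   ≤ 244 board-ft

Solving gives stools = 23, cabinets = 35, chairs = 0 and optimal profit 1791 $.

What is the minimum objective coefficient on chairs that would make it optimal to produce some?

At the optimum: carpentry uses 163 of 163 (binding); lumber uses 244 of 244 (binding).
Dual feasibility on the basic columns requires 1·y_carpentry + 3·y_lumber = 17, 4·y_carpentry + 5·y_lumber = 40.
Solving: y_carpentry = 5, y_lumber = 4.
chairs enters the basis when its profit ≥ yᵀa₃ = 5·5 + 4·2 = 33.

33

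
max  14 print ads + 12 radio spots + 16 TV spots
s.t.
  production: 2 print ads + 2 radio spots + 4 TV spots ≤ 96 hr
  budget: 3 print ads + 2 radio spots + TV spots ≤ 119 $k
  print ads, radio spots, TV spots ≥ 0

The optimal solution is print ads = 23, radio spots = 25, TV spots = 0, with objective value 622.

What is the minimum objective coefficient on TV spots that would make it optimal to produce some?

Check each constraint at x*: production 96/96 (tight); budget 119/119 (tight).
From A_Bᵀ y = c: 2·y_production + 3·y_budget = 14; 2·y_production + 2·y_budget = 12.
This yields shadow prices y_production = 4, y_budget = 2.
TV spots enters the basis when its profit ≥ yᵀa₃ = 4·4 + 2·1 = 18.

18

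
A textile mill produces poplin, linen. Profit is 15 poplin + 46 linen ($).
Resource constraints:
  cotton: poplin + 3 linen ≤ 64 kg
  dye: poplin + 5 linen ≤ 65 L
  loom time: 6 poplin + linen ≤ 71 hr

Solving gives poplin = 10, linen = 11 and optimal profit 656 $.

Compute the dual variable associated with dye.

Binding: dye and loom time. Non-binding: cotton (21 unused).
By complementary slackness, y = 0 for the non-binding constraint.
Dual feasibility on the basic columns requires 1·y_dye + 6·y_loom time = 15, 5·y_dye + 1·y_loom time = 46.
Solving: y_dye = 9, y_loom time = 1.
Shadow price of dye = 9.

9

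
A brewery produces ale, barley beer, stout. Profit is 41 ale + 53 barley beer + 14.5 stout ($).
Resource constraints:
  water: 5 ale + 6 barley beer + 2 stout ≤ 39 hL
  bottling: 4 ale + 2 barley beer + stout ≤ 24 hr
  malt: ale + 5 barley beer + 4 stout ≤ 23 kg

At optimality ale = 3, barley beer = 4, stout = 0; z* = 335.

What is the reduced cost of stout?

Binding: water and malt. Non-binding: bottling (4 unused).
Slack constraints have shadow price 0 (complementary slackness).
From A_Bᵀ y = c: 5·y_water + 1·y_malt = 41; 6·y_water + 5·y_malt = 53.
This yields shadow prices y_water = 8, y_malt = 1.
Reduced cost of stout: c₃ − yᵀa₃ = 14.5 − (8·2 + 1·4) = 14.5 − 20 = -5.5.

-5.5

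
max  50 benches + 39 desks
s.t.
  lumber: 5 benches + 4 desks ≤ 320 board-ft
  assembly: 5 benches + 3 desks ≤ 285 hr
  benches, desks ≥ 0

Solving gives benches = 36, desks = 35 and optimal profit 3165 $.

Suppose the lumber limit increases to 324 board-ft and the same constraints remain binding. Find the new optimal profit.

3201

Both lumber and assembly are binding at x*.
From A_Bᵀ y = c: 5·y_lumber + 5·y_assembly = 50; 4·y_lumber + 3·y_assembly = 39.
→ y_lumber = 9 and y_assembly = 1.
Δz = y_lumber·Δb = 9 × (4) = 36, so new z* = 3165 + 36 = 3201.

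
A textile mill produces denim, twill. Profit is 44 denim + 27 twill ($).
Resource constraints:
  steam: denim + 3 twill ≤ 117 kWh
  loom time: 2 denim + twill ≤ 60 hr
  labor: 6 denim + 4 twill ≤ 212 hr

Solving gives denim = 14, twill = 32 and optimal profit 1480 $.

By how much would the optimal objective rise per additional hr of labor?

5

At the optimum: steam uses 110 of 117 (slack = 7); loom time uses 60 of 60 (binding); labor uses 212 of 212 (binding).
Slack constraints have shadow price 0 (complementary slackness).
Dual feasibility on the basic columns requires 2·y_loom time + 6·y_labor = 44, 1·y_loom time + 4·y_labor = 27.
This yields shadow prices y_loom time = 7, y_labor = 5.
Shadow price of labor = 5.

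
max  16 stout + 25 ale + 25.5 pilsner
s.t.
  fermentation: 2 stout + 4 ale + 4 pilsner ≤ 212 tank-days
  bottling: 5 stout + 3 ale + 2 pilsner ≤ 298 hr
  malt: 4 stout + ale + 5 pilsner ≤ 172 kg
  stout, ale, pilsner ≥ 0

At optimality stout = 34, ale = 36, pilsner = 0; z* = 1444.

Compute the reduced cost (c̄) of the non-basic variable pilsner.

Check each constraint at x*: fermentation 212/212 (tight); bottling 278/298 (slack 20); malt 172/172 (tight).
Since bottling is not tight, its dual is 0.
The binding rows give the dual system: 2·y_fermentation + 4·y_malt = 16 and 4·y_fermentation + 1·y_malt = 25.
→ y_fermentation = 6 and y_malt = 1.
Reduced cost of pilsner: c₃ − yᵀa₃ = 25.5 − (6·4 + 1·5) = 25.5 − 29 = -3.5.

-3.5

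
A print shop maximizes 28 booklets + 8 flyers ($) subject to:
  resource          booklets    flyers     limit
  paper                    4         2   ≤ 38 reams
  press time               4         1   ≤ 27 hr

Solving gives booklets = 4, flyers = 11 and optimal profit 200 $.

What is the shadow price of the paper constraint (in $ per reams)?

1

Both paper and press time are binding at x*.
From A_Bᵀ y = c: 4·y_paper + 4·y_press time = 28; 2·y_paper + 1·y_press time = 8.
→ y_paper = 1 and y_press time = 6.
Shadow price of paper = 1.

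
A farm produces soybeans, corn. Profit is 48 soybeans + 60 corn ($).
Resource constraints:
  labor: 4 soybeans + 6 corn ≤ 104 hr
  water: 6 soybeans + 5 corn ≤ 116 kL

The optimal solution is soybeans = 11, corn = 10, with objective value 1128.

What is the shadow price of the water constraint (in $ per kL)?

At the optimum: labor uses 104 of 104 (binding); water uses 116 of 116 (binding).
From A_Bᵀ y = c: 4·y_labor + 6·y_water = 48; 6·y_labor + 5·y_water = 60.
This yields shadow prices y_labor = 7.5, y_water = 3.
Shadow price of water = 3.

3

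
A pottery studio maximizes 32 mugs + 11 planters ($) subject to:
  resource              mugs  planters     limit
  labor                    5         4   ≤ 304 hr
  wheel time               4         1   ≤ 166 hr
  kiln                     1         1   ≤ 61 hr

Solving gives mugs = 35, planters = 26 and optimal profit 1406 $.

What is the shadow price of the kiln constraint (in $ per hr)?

4

Check each constraint at x*: labor 279/304 (slack 25); wheel time 166/166 (tight); kiln 61/61 (tight).
Slack constraints have shadow price 0 (complementary slackness).
From A_Bᵀ y = c: 4·y_wheel time + 1·y_kiln = 32; 1·y_wheel time + 1·y_kiln = 11.
Solving: y_wheel time = 7, y_kiln = 4.
Shadow price of kiln = 4.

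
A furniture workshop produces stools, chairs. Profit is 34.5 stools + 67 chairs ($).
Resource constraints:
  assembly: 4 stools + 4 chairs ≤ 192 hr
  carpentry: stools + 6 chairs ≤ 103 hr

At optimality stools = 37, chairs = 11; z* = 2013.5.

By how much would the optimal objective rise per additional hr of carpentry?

6.5

Check each constraint at x*: assembly 192/192 (tight); carpentry 103/103 (tight).
Dual feasibility on the basic columns requires 4·y_assembly + 1·y_carpentry = 34.5, 4·y_assembly + 6·y_carpentry = 67.
Solving: y_assembly = 7, y_carpentry = 6.5.
Shadow price of carpentry = 6.5.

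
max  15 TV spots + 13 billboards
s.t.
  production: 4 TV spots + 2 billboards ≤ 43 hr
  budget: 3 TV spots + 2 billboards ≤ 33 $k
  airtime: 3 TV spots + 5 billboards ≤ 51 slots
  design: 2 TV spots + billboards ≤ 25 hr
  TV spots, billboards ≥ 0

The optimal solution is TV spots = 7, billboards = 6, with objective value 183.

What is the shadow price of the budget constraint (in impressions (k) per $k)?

4

At the optimum: production uses 40 of 43 (slack = 3); budget uses 33 of 33 (binding); airtime uses 51 of 51 (binding); design uses 20 of 25 (slack = 5).
Since production, design are not tight, their duals are 0.
The binding rows give the dual system: 3·y_budget + 3·y_airtime = 15 and 2·y_budget + 5·y_airtime = 13.
Solving: y_budget = 4, y_airtime = 1.
Shadow price of budget = 4.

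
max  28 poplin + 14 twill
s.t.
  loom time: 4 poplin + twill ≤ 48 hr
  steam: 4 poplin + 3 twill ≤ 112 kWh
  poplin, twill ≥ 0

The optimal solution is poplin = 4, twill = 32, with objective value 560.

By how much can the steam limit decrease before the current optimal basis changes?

Binding constraints: loom time, steam. The basis is B = [[4,1],[4,3]] with det 8.
Per unit decrease in steam, x* moves by d = (0.125, -0.5).
The basis stays optimal until twill reaches 0; allowable decrease = 64 kWh.

64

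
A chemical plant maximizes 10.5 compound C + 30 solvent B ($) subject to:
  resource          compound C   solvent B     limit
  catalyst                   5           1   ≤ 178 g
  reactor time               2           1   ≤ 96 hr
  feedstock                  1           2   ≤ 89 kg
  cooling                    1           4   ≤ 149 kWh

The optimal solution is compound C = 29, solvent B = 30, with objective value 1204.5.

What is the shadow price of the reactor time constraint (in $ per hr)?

0

At the optimum: catalyst uses 175 of 178 (slack = 3); reactor time uses 88 of 96 (slack = 8); feedstock uses 89 of 89 (binding); cooling uses 149 of 149 (binding).
Slack constraints have shadow price 0 (complementary slackness).
The binding rows give the dual system: 1·y_feedstock + 1·y_cooling = 10.5 and 2·y_feedstock + 4·y_cooling = 30.
This yields shadow prices y_feedstock = 6, y_cooling = 4.5.
Shadow price of reactor time = 0.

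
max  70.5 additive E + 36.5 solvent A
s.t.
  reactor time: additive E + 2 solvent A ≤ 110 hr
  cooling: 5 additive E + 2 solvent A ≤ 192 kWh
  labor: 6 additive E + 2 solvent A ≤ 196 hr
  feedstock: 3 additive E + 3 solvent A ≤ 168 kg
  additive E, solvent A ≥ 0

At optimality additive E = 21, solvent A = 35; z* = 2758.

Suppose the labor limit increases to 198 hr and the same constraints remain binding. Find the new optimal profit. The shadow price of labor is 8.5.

2775

Δb = 2, so new z* = 2758 + (8.5)·(2) = 2758 + 17 = 2775.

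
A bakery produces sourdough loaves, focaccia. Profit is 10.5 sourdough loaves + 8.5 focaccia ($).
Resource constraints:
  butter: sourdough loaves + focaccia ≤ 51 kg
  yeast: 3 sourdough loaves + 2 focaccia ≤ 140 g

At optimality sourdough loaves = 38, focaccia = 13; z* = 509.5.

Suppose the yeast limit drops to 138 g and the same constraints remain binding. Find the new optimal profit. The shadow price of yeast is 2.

Δb = -2, so new z* = 509.5 + (2)·(-2) = 509.5 − 4 = 505.5.

505.5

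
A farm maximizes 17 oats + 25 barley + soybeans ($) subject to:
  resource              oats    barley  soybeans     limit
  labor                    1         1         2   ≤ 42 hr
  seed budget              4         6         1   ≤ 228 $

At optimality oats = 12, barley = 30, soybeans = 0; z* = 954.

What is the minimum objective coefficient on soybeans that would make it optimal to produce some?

6

Both labor and seed budget are binding at x*.
Dual feasibility on the basic columns requires 1·y_labor + 4·y_seed budget = 17, 1·y_labor + 6·y_seed budget = 25.
→ y_labor = 1 and y_seed budget = 4.
soybeans enters the basis when its profit ≥ yᵀa₃ = 1·2 + 4·1 = 6.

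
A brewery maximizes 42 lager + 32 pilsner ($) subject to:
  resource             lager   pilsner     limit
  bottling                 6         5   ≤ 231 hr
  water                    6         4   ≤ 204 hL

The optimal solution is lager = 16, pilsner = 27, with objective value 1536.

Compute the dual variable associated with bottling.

At the optimum: bottling uses 231 of 231 (binding); water uses 204 of 204 (binding).
From A_Bᵀ y = c: 6·y_bottling + 6·y_water = 42; 5·y_bottling + 4·y_water = 32.
→ y_bottling = 4 and y_water = 3.
Shadow price of bottling = 4.

4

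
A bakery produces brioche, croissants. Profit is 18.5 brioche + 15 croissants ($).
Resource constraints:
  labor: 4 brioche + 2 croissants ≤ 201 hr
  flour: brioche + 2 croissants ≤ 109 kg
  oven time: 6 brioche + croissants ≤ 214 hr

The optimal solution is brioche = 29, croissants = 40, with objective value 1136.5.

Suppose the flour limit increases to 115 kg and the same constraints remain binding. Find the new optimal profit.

1175.5

Check each constraint at x*: labor 196/201 (slack 5); flour 109/109 (tight); oven time 214/214 (tight).
Slack constraints have shadow price 0 (complementary slackness).
The binding rows give the dual system: 1·y_flour + 6·y_oven time = 18.5 and 2·y_flour + 1·y_oven time = 15.
Solving: y_flour = 6.5, y_oven time = 2.
Δz = y_flour·Δb = 6.5 × (6) = 39, so new z* = 1136.5 + 39 = 1175.5.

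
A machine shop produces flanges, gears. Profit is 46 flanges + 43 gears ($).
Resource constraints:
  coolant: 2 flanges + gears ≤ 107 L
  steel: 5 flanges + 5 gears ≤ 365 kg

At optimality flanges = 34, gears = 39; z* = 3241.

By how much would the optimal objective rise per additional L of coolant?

Both coolant and steel are binding at x*.
Dual feasibility on the basic columns requires 2·y_coolant + 5·y_steel = 46, 1·y_coolant + 5·y_steel = 43.
Solving: y_coolant = 3, y_steel = 8.
Shadow price of coolant = 3.

3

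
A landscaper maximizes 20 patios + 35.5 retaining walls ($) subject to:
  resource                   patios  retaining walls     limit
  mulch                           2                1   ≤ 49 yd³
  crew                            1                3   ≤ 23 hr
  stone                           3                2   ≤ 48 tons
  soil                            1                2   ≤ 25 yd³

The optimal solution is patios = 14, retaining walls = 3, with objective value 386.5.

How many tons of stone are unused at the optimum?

stone used = 3·14 + 2·3 = 48; slack = 48 − 48 = 0.

0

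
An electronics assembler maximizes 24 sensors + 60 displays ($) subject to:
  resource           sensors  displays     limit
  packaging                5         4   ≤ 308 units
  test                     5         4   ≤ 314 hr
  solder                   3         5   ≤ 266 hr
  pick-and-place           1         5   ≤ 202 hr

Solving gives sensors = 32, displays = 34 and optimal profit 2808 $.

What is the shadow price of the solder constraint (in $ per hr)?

Binding: solder and pick-and-place. Non-binding: packaging (12 unused), test (18 unused).
Slack constraints have shadow price 0 (complementary slackness).
Dual feasibility on the basic columns requires 3·y_solder + 1·y_pick-and-place = 24, 5·y_solder + 5·y_pick-and-place = 60.
This yields shadow prices y_solder = 6, y_pick-and-place = 6.
Shadow price of solder = 6.

6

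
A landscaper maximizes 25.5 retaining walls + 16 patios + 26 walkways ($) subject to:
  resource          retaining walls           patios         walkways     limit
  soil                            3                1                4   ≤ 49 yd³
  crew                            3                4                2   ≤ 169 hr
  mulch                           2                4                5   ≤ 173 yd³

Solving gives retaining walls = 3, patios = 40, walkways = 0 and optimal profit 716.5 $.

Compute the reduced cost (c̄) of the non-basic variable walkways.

-3

Check each constraint at x*: soil 49/49 (tight); crew 169/169 (tight); mulch 166/173 (slack 7).
Slack constraints have shadow price 0 (complementary slackness).
From A_Bᵀ y = c: 3·y_soil + 3·y_crew = 25.5; 1·y_soil + 4·y_crew = 16.
This yields shadow prices y_soil = 6, y_crew = 2.5.
Reduced cost of walkways: c₃ − yᵀa₃ = 26 − (6·4 + 2.5·2) = 26 − 29 = -3.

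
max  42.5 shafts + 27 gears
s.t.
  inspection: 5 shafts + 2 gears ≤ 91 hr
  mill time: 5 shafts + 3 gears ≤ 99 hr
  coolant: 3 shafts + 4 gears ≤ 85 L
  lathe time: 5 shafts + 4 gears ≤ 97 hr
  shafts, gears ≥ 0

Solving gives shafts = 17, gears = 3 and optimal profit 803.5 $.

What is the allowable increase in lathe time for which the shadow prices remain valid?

10

Binding constraints: inspection, lathe time. The basis is B = [[5,2],[5,4]] with det 10.
Per unit increase in lathe time, x* moves by d = (-0.2, 0.5).
The basis stays optimal until mill time becomes binding; allowable increase = 10 hr.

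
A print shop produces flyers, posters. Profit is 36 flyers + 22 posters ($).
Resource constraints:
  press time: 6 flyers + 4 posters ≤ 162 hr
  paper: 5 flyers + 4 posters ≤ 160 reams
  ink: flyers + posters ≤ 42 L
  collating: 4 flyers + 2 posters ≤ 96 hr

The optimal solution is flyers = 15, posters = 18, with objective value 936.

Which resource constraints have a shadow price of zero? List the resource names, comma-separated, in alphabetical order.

press time: 162/162 (binding)
paper: 147/160 (slack 13)
ink: 33/42 (slack 9)
collating: 96/96 (binding)
By complementary slackness, a constraint with positive slack has shadow price 0 → ink, paper.

ink, paper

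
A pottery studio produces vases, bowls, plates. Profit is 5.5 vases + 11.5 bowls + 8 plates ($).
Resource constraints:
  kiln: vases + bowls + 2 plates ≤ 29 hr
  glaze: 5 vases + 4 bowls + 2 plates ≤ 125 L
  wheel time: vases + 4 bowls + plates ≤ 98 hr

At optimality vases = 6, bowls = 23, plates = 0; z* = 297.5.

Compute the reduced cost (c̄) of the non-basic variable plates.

-1

Binding: kiln and wheel time. Non-binding: glaze (3 unused).
Slack constraints have shadow price 0 (complementary slackness).
Dual feasibility on the basic columns requires 1·y_kiln + 1·y_wheel time = 5.5, 1·y_kiln + 4·y_wheel time = 11.5.
Solving: y_kiln = 3.5, y_wheel time = 2.
Reduced cost of plates: c₃ − yᵀa₃ = 8 − (3.5·2 + 2·1) = 8 − 9 = -1.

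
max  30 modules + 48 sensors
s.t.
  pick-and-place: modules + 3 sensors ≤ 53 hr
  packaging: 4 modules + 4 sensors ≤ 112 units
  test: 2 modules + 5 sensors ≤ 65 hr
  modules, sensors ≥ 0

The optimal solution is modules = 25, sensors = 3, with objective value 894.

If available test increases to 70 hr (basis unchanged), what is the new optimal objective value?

924

Check each constraint at x*: pick-and-place 34/53 (slack 19); packaging 112/112 (tight); test 65/65 (tight).
By complementary slackness, y = 0 for the non-binding constraint.
From A_Bᵀ y = c: 4·y_packaging + 2·y_test = 30; 4·y_packaging + 5·y_test = 48.
Solving: y_packaging = 4.5, y_test = 6.
Δz = y_test·Δb = 6 × (5) = 30, so new z* = 894 + 30 = 924.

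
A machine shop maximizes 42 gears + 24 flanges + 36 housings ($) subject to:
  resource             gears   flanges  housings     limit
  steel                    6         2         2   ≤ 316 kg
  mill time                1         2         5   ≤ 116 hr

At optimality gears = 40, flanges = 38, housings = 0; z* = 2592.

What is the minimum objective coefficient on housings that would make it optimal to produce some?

42

Check each constraint at x*: steel 316/316 (tight); mill time 116/116 (tight).
Dual feasibility on the basic columns requires 6·y_steel + 1·y_mill time = 42, 2·y_steel + 2·y_mill time = 24.
Solving: y_steel = 6, y_mill time = 6.
housings enters the basis when its profit ≥ yᵀa₃ = 6·2 + 6·5 = 42.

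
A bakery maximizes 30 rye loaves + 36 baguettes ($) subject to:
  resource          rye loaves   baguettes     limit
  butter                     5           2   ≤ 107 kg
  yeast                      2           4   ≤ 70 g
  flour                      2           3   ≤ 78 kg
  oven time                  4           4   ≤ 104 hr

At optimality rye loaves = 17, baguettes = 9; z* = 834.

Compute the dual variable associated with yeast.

At the optimum: butter uses 103 of 107 (slack = 4); yeast uses 70 of 70 (binding); flour uses 61 of 78 (slack = 17); oven time uses 104 of 104 (binding).
By complementary slackness, y = 0 for the non-binding constraints.
Dual feasibility on the basic columns requires 2·y_yeast + 4·y_oven time = 30, 4·y_yeast + 4·y_oven time = 36.
Solving: y_yeast = 3, y_oven time = 6.
Shadow price of yeast = 3.

3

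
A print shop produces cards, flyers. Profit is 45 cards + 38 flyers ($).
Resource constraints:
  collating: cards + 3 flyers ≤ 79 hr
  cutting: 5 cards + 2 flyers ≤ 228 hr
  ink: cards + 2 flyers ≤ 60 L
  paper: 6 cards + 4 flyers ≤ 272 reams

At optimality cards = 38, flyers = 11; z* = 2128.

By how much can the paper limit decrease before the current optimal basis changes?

64

Binding constraints: ink, paper. The basis is B = [[1,2],[6,4]] with det -8.
Per unit decrease in paper, x* moves by d = (-0.25, 0.125).
The basis stays optimal until collating becomes binding; allowable decrease = 64 reams.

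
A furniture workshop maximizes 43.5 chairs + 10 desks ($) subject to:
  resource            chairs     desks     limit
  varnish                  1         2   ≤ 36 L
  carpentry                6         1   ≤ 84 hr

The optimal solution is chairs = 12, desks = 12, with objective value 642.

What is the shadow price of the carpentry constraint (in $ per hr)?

Both varnish and carpentry are binding at x*.
Dual feasibility on the basic columns requires 1·y_varnish + 6·y_carpentry = 43.5, 2·y_varnish + 1·y_carpentry = 10.
This yields shadow prices y_varnish = 1.5, y_carpentry = 7.
Shadow price of carpentry = 7.

7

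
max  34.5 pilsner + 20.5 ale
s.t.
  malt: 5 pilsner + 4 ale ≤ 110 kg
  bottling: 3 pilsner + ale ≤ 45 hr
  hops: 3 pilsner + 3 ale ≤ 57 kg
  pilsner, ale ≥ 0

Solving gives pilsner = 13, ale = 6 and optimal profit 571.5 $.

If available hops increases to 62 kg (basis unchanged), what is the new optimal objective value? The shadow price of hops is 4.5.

Δb = 5, so new z* = 571.5 + (4.5)·(5) = 571.5 + 22.5 = 594.

594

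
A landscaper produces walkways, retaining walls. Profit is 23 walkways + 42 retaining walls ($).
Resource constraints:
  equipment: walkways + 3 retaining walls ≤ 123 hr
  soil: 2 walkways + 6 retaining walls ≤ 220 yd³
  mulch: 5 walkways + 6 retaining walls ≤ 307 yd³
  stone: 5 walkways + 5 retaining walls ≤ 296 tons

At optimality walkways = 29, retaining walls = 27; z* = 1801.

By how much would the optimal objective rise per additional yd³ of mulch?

At the optimum: equipment uses 110 of 123 (slack = 13); soil uses 220 of 220 (binding); mulch uses 307 of 307 (binding); stone uses 280 of 296 (slack = 16).
Since equipment, stone are not tight, their duals are 0.
From A_Bᵀ y = c: 2·y_soil + 5·y_mulch = 23; 6·y_soil + 6·y_mulch = 42.
→ y_soil = 4 and y_mulch = 3.
Shadow price of mulch = 3.

3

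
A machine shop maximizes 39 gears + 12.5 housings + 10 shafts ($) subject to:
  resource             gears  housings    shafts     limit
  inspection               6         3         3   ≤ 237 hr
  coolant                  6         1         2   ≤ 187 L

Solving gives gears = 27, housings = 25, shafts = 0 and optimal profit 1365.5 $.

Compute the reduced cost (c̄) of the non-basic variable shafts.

Check each constraint at x*: inspection 237/237 (tight); coolant 187/187 (tight).
From A_Bᵀ y = c: 6·y_inspection + 6·y_coolant = 39; 3·y_inspection + 1·y_coolant = 12.5.
This yields shadow prices y_inspection = 3, y_coolant = 3.5.
Reduced cost of shafts: c₃ − yᵀa₃ = 10 − (3·3 + 3.5·2) = 10 − 16 = -6.

-6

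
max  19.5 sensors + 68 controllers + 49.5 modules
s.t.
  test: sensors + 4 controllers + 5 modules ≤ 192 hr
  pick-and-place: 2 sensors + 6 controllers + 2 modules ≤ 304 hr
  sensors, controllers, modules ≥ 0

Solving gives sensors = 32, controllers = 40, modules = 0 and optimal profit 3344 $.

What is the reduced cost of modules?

At the optimum: test uses 192 of 192 (binding); pick-and-place uses 304 of 304 (binding).
Dual feasibility on the basic columns requires 1·y_test + 2·y_pick-and-place = 19.5, 4·y_test + 6·y_pick-and-place = 68.
Solving: y_test = 9.5, y_pick-and-place = 5.
Reduced cost of modules: c₃ − yᵀa₃ = 49.5 − (9.5·5 + 5·2) = 49.5 − 57.5 = -8.

-8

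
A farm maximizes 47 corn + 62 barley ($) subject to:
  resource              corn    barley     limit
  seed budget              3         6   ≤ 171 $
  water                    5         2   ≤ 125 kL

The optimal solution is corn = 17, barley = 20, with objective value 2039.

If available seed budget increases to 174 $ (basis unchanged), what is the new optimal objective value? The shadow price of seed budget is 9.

2066

Δb = 3, so new z* = 2039 + (9)·(3) = 2039 + 27 = 2066.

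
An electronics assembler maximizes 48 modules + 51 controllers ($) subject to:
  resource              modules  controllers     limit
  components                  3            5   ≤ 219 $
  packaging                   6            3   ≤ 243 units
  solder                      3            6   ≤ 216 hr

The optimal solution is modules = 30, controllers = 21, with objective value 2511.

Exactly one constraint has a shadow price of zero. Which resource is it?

components

components: 195/219 (slack 24)
packaging: 243/243 (binding)
solder: 216/216 (binding)
By complementary slackness, a constraint with positive slack has shadow price 0 → components.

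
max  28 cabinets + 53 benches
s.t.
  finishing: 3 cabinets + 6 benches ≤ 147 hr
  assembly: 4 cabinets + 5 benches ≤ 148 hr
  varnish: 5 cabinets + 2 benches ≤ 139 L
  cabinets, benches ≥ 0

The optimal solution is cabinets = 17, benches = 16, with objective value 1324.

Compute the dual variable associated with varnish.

0

Check each constraint at x*: finishing 147/147 (tight); assembly 148/148 (tight); varnish 117/139 (slack 22).
Slack constraints have shadow price 0 (complementary slackness).
The binding rows give the dual system: 3·y_finishing + 4·y_assembly = 28 and 6·y_finishing + 5·y_assembly = 53.
→ y_finishing = 8 and y_assembly = 1.
Shadow price of varnish = 0.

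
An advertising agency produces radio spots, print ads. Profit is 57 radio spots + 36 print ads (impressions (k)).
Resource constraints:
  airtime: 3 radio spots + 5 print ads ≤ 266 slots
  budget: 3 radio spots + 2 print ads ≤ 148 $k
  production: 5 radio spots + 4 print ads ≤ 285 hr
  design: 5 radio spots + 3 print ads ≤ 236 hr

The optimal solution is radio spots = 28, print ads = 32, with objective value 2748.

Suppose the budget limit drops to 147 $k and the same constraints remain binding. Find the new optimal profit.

2739

Binding: budget and design. Non-binding: airtime (22 unused), production (17 unused).
By complementary slackness, y = 0 for the non-binding constraints.
The binding rows give the dual system: 3·y_budget + 5·y_design = 57 and 2·y_budget + 3·y_design = 36.
This yields shadow prices y_budget = 9, y_design = 6.
Δz = y_budget·Δb = 9 × (-1) = -9, so new z* = 2748 − 9 = 2739.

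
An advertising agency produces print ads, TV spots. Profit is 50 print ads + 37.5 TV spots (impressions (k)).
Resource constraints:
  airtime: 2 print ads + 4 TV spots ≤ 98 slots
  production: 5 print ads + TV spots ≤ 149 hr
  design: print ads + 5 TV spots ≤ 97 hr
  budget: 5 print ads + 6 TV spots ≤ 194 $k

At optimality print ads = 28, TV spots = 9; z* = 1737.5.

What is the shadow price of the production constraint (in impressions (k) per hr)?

4.5

Binding: production and budget. Non-binding: airtime (6 unused), design (24 unused).
Since airtime, design are not tight, their duals are 0.
Dual feasibility on the basic columns requires 5·y_production + 5·y_budget = 50, 1·y_production + 6·y_budget = 37.5.
→ y_production = 4.5 and y_budget = 5.5.
Shadow price of production = 4.5.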